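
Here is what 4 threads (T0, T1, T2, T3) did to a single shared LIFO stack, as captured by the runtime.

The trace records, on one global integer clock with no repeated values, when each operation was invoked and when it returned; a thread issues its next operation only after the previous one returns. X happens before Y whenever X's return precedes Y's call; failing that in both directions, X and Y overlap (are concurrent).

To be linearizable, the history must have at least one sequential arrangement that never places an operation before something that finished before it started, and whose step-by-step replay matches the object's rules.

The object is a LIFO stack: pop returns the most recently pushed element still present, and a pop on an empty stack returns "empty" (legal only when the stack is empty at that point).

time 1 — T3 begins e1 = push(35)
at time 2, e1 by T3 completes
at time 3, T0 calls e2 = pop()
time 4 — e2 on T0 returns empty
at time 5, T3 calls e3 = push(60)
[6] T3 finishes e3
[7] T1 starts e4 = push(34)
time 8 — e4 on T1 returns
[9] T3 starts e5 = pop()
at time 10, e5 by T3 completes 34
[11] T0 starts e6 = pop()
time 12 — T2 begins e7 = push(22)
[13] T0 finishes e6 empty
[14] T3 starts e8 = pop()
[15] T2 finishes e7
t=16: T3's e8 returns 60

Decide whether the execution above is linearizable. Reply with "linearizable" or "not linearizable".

not linearizable

through event 3 a valid linearization exists; event 4 (e2 responding at time 4) ends that
the completed operations (2 total) allow one real-time order; the LIFO stack replay rejects it
sample order e1, e2 stalls at step 2 — e2 pop() → empty has no legal effect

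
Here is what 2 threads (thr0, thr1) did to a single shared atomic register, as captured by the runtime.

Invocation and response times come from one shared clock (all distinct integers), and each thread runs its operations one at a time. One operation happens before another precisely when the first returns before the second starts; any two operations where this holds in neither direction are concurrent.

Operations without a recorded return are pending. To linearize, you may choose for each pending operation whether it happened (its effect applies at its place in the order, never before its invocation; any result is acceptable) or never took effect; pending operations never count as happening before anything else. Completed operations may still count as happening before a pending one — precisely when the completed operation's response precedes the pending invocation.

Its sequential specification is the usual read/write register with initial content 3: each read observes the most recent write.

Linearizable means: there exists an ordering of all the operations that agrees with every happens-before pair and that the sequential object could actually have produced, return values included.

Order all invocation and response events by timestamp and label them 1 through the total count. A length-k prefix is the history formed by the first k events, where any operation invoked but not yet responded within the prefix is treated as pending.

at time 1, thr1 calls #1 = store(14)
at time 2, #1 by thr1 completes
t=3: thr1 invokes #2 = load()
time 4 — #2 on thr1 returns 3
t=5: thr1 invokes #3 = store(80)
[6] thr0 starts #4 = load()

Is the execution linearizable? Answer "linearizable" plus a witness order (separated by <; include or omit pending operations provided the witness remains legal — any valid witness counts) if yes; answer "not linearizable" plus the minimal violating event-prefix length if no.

the violation lands at event 4, #2's response at time 4: events 1..3 linearize, events 1..4 do not
the completed operations (2 total) allow one real-time order; the atomic register replay rejects it
sample order #1, #2 stalls at step 2 — #2 load() → 3 has no legal effect

not linearizable — minimal violating prefix: 4 events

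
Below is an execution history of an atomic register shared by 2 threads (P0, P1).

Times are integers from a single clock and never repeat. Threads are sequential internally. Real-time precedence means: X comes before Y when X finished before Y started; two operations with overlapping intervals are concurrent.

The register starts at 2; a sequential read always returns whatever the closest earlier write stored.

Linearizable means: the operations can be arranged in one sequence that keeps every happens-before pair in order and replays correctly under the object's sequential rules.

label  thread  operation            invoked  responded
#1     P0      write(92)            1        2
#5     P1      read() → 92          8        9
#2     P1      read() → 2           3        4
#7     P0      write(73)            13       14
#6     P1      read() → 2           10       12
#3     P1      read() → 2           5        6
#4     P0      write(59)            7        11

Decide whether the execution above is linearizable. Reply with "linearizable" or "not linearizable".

not linearizable

prefix check: 1..3 passes, 1..4 fails once #2's time-4 response joins
exhaustive check: the 2 completed atomic register ops admit one real-time order; illegal
e.g. #1, #2: illegal at step 2, since #2 read() → 2 cannot apply there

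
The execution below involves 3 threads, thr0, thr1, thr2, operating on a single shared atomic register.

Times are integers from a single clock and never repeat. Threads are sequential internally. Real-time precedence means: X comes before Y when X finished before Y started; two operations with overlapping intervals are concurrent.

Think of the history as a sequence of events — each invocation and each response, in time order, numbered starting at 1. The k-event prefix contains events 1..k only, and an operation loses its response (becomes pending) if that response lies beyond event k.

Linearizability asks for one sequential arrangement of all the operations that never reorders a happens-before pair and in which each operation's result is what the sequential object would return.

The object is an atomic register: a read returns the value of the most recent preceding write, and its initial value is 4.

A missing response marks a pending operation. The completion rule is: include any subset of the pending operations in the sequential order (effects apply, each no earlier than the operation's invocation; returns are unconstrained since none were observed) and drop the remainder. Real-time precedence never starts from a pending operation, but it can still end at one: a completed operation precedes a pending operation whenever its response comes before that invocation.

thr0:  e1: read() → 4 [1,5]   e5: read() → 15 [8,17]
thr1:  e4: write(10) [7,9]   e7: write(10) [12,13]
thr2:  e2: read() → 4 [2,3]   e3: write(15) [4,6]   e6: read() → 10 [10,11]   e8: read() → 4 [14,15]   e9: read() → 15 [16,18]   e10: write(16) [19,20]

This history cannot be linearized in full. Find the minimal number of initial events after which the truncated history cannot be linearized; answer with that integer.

events 1..14 are linearizable, e.g. via e1, e2, e3, e4, e5, e6, e7:
step 1: e1 read() → 4 — value 4
step 2: e2 read() → 4 — value 4
step 3: e3 write(15) — value 15
step 4: e4 write(10) — value 10
step 5: e5 read() (pending, included) — value 10
step 6: e6 read() → 10 — value 10
step 7: e7 write(10) — value 10
at event 15 (e8's time-15 response) nothing linearizes any more
every completion of the 1 pending operation (e5) was checked; none linearizes
for example e1, e2, e3, e4, e6, e7, e8 (pending dropped) fails at step 7: e8 read() → 4 is not legal there
for example e2, e1, e3, e4, e6, e7, e8 (pending dropped) fails at step 7: e8 read() → 4 is not legal there

15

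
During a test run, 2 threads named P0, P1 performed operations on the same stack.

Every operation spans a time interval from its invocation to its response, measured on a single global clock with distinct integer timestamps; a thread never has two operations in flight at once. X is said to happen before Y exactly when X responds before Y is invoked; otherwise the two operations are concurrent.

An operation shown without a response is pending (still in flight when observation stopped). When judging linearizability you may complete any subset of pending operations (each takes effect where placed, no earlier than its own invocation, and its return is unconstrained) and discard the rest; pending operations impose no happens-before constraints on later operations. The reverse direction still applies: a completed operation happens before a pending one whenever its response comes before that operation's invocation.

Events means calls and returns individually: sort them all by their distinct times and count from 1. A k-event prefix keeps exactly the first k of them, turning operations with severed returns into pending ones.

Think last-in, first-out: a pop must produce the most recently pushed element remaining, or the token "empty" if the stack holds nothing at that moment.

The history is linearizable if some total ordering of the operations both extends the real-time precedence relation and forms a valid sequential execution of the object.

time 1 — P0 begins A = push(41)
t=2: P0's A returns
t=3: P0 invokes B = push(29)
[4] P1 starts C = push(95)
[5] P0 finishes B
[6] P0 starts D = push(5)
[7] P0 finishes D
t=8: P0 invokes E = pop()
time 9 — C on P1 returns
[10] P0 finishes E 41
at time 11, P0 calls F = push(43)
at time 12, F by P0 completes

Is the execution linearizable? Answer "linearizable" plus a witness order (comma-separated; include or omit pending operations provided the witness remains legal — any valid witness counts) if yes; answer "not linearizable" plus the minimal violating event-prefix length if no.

not linearizable — minimal violating prefix: 10 events

cut after 9 events: linearizable; cut after 10 events (E responds, time 10): not linearizable
all 4 real-time-respecting orders fail — 5 completed stack operations, no legal replay
take A, B, C, D, E: step 5 already fails, because E pop() → 41 cannot occur there
take A, B, D, C, E: step 5 already fails, because E pop() → 41 cannot occur there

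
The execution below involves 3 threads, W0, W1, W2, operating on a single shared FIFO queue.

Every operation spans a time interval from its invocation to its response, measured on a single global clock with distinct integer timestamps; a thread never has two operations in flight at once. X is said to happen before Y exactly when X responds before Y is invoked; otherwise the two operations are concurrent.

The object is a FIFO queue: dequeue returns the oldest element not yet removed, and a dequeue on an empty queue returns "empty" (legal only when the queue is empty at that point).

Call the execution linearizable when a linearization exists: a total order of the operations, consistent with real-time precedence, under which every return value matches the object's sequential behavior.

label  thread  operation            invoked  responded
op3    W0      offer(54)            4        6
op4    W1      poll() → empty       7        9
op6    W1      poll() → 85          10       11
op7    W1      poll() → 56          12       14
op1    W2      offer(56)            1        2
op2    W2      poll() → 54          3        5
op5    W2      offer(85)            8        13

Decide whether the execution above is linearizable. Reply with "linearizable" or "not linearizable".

not linearizable

the violation lands at event 5, op2's response at time 5: events 1..4 linearize, events 1..5 do not
exhaustive check: the 2 completed FIFO queue ops admit one real-time order; illegal
completion choices over the 1 pending operation (op3) were checked; none helps
one such order, op1, op2 (pending dropped), breaks at step 2 where op2 poll() → 54 is illegal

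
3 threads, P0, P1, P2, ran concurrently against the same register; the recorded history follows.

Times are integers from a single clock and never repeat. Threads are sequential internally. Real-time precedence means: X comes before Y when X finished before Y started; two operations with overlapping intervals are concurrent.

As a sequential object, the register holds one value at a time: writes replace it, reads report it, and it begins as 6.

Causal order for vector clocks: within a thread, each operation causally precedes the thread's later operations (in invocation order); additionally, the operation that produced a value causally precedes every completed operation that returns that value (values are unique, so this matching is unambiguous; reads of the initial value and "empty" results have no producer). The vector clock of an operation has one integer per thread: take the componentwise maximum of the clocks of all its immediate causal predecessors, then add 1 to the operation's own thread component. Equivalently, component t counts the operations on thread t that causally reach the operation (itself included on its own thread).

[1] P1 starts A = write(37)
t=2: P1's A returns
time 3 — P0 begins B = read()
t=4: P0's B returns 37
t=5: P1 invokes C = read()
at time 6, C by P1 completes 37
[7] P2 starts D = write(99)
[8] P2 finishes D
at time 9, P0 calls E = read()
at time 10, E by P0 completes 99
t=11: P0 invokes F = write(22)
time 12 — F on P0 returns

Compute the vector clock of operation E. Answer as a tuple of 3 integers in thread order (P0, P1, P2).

(2, 1, 1)

no predecessors for D (invoked 7): P2 increments from zero → (0, 0, 1)
no predecessors for A (invoked 1): P1 increments from zero → (0, 1, 0)
merge at C (invoked 5): VC(A)=(0, 1, 0), own-thread bump on P1 → (0, 2, 0)
merge at B (invoked 3): VC(A)=(0, 1, 0), own-thread bump on P0 → (1, 1, 0)
merge at E (invoked 9): VC(B)=(1, 1, 0), VC(D)=(0, 0, 1), own-thread bump on P0 → (2, 1, 1)
merge at F (invoked 11): VC(E)=(2, 1, 1), own-thread bump on P0 → (3, 1, 1)
target: VC(E) = (2, 1, 1)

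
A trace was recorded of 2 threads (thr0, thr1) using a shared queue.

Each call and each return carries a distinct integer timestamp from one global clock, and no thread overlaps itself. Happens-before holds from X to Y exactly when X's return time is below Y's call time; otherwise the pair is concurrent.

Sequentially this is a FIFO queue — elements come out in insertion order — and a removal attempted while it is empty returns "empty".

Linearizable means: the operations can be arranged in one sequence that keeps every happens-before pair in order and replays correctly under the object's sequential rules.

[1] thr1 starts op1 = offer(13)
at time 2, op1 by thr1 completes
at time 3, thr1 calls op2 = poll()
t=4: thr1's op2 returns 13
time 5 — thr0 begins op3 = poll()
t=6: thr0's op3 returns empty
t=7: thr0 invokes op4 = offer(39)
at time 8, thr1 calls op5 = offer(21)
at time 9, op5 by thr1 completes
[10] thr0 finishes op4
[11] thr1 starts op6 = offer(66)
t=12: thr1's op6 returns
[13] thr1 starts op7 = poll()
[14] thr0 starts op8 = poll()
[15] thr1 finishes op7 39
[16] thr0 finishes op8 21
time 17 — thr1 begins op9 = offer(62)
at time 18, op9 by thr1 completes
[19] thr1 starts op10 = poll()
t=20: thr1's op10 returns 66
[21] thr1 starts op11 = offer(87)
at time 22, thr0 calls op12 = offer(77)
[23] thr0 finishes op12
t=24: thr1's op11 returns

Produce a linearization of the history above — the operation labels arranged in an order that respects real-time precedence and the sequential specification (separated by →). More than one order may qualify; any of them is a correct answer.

after step 1 (op1 offer(13)): queue <13>
after step 2 (op2 poll() → 13): queue <>
after step 3 (op3 poll() → empty): queue <>
after step 4 (op4 offer(39)): queue <39>
after step 5 (op5 offer(21)): queue <39,21>
after step 6 (op6 offer(66)): queue <39,21,66>
after step 7 (op7 poll() → 39): queue <21,66>
after step 8 (op8 poll() → 21): queue <66>
after step 9 (op9 offer(62)): queue <66,62>
after step 10 (op10 poll() → 66): queue <62>
after step 11 (op11 offer(87)): queue <62,87>
after step 12 (op12 offer(77)): queue <62,87,77>

op1 → op2 → op3 → op4 → op5 → op6 → op7 → op8 → op9 → op10 → op11 → op12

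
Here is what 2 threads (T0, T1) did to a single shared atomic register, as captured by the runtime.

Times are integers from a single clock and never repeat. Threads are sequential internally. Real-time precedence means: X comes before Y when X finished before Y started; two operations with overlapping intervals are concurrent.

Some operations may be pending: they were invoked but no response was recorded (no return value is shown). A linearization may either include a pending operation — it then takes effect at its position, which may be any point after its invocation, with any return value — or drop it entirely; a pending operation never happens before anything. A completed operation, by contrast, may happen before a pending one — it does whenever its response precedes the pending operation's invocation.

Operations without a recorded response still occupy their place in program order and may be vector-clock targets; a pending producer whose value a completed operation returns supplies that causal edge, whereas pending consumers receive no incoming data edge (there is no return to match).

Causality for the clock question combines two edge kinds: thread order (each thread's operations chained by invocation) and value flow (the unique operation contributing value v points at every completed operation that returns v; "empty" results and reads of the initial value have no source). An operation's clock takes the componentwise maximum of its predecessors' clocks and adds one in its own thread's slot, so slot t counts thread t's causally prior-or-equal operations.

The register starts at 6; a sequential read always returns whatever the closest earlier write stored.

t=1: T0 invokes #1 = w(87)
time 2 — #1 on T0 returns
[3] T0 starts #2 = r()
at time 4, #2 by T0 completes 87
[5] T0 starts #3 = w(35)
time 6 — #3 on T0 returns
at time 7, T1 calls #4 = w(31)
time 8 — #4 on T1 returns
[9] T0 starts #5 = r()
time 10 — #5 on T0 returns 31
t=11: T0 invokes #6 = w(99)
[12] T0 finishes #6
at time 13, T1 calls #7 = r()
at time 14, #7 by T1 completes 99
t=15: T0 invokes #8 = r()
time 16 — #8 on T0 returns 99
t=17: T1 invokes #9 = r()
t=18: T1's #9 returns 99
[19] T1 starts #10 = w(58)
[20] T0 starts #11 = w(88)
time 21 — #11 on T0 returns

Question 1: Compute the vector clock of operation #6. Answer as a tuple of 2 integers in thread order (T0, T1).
no predecessors for #4 (invoked 7): T1 increments from zero → (0, 1)
no predecessors for #1 (invoked 1): T0 increments from zero → (1, 0)
#2 (invocation 3): componentwise max over VC(#1)=(1, 0), +1 at T0, giving (2, 0)
#3 (invocation 5): componentwise max over VC(#2)=(2, 0), +1 at T0, giving (3, 0)
#5 (invocation 9): componentwise max over VC(#3)=(3, 0), VC(#4)=(0, 1), +1 at T0, giving (4, 1)
#6 (invocation 11): componentwise max over VC(#5)=(4, 1), +1 at T0, giving (5, 1)
#7 (invocation 13): componentwise max over VC(#4)=(0, 1), VC(#6)=(5, 1), +1 at T1, giving (5, 2)
#8 (invocation 15): componentwise max over VC(#6)=(5, 1), +1 at T0, giving (6, 1)
#9 (invocation 17): componentwise max over VC(#6)=(5, 1), VC(#7)=(5, 2), +1 at T1, giving (5, 3)
#11 (invocation 20): componentwise max over VC(#8)=(6, 1), +1 at T0, giving (7, 1)
#10 (invocation 19): componentwise max over VC(#9)=(5, 3), +1 at T1, giving (5, 4)
target: VC(#6) = (5, 1)

(5, 1)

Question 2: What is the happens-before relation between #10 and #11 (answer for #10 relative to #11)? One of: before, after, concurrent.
#10 spans [19,…), #11 spans [20,21]
the intervals overlap in both directions

concurrent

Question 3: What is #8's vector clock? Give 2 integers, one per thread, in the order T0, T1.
#4, invoked 7, has no incoming edges; only T1's bump applies → (0, 1)
#1, invoked 1, has no incoming edges; only T0's bump applies → (1, 0)
#2, invoked 3, takes VC(#1)=(1, 0) under max, adds 1 for T0 → (2, 0)
#3, invoked 5, takes VC(#2)=(2, 0) under max, adds 1 for T0 → (3, 0)
#5, invoked 9, takes VC(#3)=(3, 0), VC(#4)=(0, 1) under max, adds 1 for T0 → (4, 1)
#6, invoked 11, takes VC(#5)=(4, 1) under max, adds 1 for T0 → (5, 1)
#7, invoked 13, takes VC(#4)=(0, 1), VC(#6)=(5, 1) under max, adds 1 for T1 → (5, 2)
#8, invoked 15, takes VC(#6)=(5, 1) under max, adds 1 for T0 → (6, 1)
#9, invoked 17, takes VC(#6)=(5, 1), VC(#7)=(5, 2) under max, adds 1 for T1 → (5, 3)
#11, invoked 20, takes VC(#8)=(6, 1) under max, adds 1 for T0 → (7, 1)
#10, invoked 19, takes VC(#9)=(5, 3) under max, adds 1 for T1 → (5, 4)
target: VC(#8) = (6, 1)

(6, 1)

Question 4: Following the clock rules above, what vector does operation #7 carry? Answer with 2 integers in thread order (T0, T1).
invoked at 7, #4 has no predecessors; its own T1 bump gives (0, 1)
invoked at 1, #1 has no predecessors; its own T0 bump gives (1, 0)
invoked at 3, #2 merges VC(#1)=(1, 0) and bumps T0's slot → (2, 0)
invoked at 5, #3 merges VC(#2)=(2, 0) and bumps T0's slot → (3, 0)
invoked at 9, #5 merges VC(#3)=(3, 0), VC(#4)=(0, 1) and bumps T0's slot → (4, 1)
invoked at 11, #6 merges VC(#5)=(4, 1) and bumps T0's slot → (5, 1)
invoked at 13, #7 merges VC(#4)=(0, 1), VC(#6)=(5, 1) and bumps T1's slot → (5, 2)
invoked at 15, #8 merges VC(#6)=(5, 1) and bumps T0's slot → (6, 1)
invoked at 17, #9 merges VC(#6)=(5, 1), VC(#7)=(5, 2) and bumps T1's slot → (5, 3)
invoked at 20, #11 merges VC(#8)=(6, 1) and bumps T0's slot → (7, 1)
invoked at 19, #10 merges VC(#9)=(5, 3) and bumps T1's slot → (5, 4)
target: VC(#7) = (5, 2)

(5, 2)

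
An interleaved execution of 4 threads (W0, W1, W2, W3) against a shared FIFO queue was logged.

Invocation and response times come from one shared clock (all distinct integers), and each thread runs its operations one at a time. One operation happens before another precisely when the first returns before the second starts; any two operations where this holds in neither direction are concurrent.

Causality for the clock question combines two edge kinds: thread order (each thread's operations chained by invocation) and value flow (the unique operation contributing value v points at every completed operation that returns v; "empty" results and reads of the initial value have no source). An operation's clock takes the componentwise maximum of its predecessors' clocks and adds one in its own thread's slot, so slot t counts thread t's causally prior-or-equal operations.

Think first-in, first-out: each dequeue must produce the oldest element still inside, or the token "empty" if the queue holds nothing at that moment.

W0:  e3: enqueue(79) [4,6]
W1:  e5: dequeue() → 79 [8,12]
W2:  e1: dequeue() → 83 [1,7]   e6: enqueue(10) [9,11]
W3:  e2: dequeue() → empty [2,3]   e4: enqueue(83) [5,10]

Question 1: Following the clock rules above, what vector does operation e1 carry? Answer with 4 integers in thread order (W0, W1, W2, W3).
(0, 0, 1, 2)

root op e2, invoked 2: fresh clock plus W3's own tick → (0, 0, 0, 1)
root op e3, invoked 4: fresh clock plus W0's own tick → (1, 0, 0, 0)
invoked at 5, e4 merges VC(e2)=(0, 0, 0, 1) and bumps W3's slot → (0, 0, 0, 2)
invoked at 8, e5 merges VC(e3)=(1, 0, 0, 0) and bumps W1's slot → (1, 1, 0, 0)
invoked at 1, e1 merges VC(e4)=(0, 0, 0, 2) and bumps W2's slot → (0, 0, 1, 2)
invoked at 9, e6 merges VC(e1)=(0, 0, 1, 2) and bumps W2's slot → (0, 0, 2, 2)
target: VC(e1) = (0, 0, 1, 2)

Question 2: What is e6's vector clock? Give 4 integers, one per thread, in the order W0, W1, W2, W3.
(0, 0, 2, 2)

VC(e2, invoked at 2): no causal predecessors; +1 on W3 → (0, 0, 0, 1)
VC(e3, invoked at 4): no causal predecessors; +1 on W0 → (1, 0, 0, 0)
from VC(e2)=(0, 0, 0, 1), e4 (invoked 5) maxes components and bumps W3 → (0, 0, 0, 2)
from VC(e3)=(1, 0, 0, 0), e5 (invoked 8) maxes components and bumps W1 → (1, 1, 0, 0)
from VC(e4)=(0, 0, 0, 2), e1 (invoked 1) maxes components and bumps W2 → (0, 0, 1, 2)
from VC(e1)=(0, 0, 1, 2), e6 (invoked 9) maxes components and bumps W2 → (0, 0, 2, 2)
target: VC(e6) = (0, 0, 2, 2)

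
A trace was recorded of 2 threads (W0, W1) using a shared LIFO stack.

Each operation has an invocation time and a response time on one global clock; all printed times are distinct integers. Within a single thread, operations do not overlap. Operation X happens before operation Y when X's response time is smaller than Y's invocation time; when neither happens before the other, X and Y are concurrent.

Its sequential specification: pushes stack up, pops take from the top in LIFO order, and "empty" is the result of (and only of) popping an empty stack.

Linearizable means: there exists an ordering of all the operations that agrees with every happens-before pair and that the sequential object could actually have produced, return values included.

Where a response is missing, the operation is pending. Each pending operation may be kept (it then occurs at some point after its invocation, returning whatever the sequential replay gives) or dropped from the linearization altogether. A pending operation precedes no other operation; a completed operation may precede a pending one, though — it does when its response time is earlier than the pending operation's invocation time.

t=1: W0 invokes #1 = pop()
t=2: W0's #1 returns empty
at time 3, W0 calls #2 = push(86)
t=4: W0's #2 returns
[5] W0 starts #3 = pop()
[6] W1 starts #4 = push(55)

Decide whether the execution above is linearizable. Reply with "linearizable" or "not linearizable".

linearizable

one valid linearization: #1, #2
1. #1 pop() → empty, leaving stack <>
2. #2 push(86), leaving stack <86>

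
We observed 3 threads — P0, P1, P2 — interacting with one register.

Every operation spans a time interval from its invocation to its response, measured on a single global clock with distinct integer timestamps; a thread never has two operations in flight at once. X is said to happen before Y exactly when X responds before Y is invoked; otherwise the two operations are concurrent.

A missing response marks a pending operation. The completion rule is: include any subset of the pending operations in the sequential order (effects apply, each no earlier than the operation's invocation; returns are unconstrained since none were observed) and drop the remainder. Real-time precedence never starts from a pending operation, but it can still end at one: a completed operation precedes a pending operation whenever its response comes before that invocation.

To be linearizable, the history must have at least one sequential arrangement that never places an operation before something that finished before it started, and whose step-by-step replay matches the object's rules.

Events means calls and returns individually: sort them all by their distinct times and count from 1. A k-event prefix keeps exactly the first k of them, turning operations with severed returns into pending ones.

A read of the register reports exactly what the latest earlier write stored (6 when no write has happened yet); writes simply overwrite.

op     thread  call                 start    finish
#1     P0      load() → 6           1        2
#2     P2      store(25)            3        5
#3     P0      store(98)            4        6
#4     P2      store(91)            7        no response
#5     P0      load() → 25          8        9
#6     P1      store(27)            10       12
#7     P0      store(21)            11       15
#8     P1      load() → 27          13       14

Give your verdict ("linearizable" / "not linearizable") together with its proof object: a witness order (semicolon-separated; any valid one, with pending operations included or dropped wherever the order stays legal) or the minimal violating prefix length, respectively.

linearizable — witness: #1; #3; #2; #5; #4; #6; #8; #7

after step 1 (#1 load() → 6): value 6
after step 2 (#3 store(98)): value 98
after step 3 (#2 store(25)): value 25
after step 4 (#5 load() → 25): value 25
after step 5 (#4 store(91) (pending, included)): value 91
after step 6 (#6 store(27)): value 27
after step 7 (#8 load() → 27): value 27
after step 8 (#7 store(21)): value 21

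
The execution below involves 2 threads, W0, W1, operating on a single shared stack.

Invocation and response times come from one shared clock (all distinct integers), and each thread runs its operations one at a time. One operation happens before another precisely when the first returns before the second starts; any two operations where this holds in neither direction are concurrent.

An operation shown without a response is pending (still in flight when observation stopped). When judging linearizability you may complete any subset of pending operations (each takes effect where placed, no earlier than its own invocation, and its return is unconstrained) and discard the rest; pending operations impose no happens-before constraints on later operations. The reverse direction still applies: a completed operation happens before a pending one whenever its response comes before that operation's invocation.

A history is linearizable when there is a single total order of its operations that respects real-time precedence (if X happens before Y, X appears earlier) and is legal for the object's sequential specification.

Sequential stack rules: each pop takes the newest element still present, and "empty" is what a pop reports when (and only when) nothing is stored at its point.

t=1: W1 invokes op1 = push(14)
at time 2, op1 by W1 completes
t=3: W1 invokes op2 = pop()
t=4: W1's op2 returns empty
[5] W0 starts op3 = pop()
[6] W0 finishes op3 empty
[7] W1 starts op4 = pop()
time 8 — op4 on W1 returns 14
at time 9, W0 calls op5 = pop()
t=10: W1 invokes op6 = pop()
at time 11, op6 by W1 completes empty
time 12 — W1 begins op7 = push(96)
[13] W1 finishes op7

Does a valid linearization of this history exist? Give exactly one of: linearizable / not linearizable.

not linearizable

events 1..3 are fine; event 4 — the response of op2 at time 4 — makes the prefix non-linearizable
one real-time candidate order over the 2 completed operations — the stack replay rejects it
take op1, op2: step 2 already fails, because op2 pop() → empty cannot occur there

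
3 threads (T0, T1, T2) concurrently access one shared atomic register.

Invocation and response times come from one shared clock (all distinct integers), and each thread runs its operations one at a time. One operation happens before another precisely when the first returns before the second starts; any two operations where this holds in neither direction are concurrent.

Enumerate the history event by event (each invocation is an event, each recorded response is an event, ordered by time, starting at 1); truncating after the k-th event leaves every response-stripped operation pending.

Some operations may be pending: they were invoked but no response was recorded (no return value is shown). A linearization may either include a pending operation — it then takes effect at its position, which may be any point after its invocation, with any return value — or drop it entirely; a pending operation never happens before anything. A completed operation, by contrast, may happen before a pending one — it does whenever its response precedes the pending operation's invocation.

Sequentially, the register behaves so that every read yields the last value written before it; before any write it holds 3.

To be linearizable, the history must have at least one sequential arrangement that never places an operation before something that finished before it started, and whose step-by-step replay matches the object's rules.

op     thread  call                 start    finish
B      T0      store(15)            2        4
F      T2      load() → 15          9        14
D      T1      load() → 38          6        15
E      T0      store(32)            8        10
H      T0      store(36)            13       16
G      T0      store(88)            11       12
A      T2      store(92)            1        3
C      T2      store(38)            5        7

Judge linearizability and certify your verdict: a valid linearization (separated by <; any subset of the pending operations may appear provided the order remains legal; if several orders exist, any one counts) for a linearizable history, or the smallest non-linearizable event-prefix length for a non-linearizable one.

already the first 14 events (up to F's response at time 14) admit no linearization; the first 13 still do
real-time-consistent orders of the 6 completed operations: 6 — all fail the atomic register replay
no escape via the 2 pending operations (D, H): every completion choice fails
e.g. A, B, C, E, F, G (pending dropped): illegal at step 5, since F load() → 15 cannot apply there
e.g. A, B, C, E, G, F (pending dropped): illegal at step 6, since F load() → 15 cannot apply there

not linearizable — minimal violating prefix: 14 events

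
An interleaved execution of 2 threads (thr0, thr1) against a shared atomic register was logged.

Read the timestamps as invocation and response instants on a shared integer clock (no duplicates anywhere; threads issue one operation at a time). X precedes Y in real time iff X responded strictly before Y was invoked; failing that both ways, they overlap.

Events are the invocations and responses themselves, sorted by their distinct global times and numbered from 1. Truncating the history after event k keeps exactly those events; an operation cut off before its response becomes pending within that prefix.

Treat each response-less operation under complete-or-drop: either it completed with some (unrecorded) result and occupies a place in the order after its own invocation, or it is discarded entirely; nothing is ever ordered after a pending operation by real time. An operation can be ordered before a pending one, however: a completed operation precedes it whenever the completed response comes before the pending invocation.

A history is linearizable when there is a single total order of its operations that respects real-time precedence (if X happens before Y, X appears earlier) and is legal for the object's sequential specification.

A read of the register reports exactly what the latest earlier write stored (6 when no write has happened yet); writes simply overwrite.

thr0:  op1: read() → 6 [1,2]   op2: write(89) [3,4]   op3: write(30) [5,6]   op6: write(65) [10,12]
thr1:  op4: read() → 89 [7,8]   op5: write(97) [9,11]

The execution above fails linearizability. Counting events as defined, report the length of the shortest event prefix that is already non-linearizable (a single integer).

8

events 1..7 are linearizable, e.g. via op1, op2, op3:
step 1: op1 read() → 6 — value 6
step 2: op2 write(89) — value 89
step 3: op3 write(30) — value 30
with event 8 included (op4 responding at time 8), all real-time-consistent orders fail
one such order, op1, op2, op3, op4, breaks at step 4 where op4 read() → 89 is illegal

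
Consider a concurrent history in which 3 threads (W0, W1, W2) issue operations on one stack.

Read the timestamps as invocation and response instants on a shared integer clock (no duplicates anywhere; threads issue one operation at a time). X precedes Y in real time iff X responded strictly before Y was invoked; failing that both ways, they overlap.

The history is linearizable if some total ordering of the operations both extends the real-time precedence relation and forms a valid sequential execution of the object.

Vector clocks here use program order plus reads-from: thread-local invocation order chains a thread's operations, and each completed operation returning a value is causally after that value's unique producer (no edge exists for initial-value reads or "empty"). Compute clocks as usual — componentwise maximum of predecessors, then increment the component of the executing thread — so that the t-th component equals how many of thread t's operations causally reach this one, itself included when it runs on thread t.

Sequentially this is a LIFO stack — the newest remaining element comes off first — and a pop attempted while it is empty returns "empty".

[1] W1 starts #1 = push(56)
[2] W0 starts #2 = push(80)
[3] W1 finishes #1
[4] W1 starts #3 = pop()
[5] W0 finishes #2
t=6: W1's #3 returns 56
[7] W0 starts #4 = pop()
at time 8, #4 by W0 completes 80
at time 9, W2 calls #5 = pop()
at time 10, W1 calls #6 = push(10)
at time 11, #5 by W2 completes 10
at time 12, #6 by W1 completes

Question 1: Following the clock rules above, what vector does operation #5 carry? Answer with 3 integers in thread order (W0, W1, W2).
no predecessors for #1 (invoked 1): W1 increments from zero → (0, 1, 0)
no predecessors for #2 (invoked 2): W0 increments from zero → (1, 0, 0)
VC(#3, invoked at 4): max of VC(#1)=(0, 1, 0), then +1 on thread W1 → (0, 2, 0)
VC(#4, invoked at 7): max of VC(#2)=(1, 0, 0), then +1 on thread W0 → (2, 0, 0)
VC(#6, invoked at 10): max of VC(#3)=(0, 2, 0), then +1 on thread W1 → (0, 3, 0)
VC(#5, invoked at 9): max of VC(#6)=(0, 3, 0), then +1 on thread W2 → (0, 3, 1)
target: VC(#5) = (0, 3, 1)

(0, 3, 1)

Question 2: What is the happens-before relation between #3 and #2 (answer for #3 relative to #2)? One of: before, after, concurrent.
#3 spans [4,6], #2 spans [2,5]
the intervals overlap in both directions

concurrent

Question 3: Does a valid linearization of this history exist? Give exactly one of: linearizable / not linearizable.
one valid linearization: #1, #3, #2, #4, #6, #5
step 1: #1 push(56) — stack <56>
step 2: #3 pop() → 56 — stack <>
step 3: #2 push(80) — stack <80>
step 4: #4 pop() → 80 — stack <>
step 5: #6 push(10) — stack <10>
step 6: #5 pop() → 10 — stack <>

linearizable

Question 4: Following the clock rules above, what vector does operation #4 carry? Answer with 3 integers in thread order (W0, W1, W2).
invoked at 1, #1 has no predecessors; its own W1 bump gives (0, 1, 0)
invoked at 2, #2 has no predecessors; its own W0 bump gives (1, 0, 0)
from VC(#1)=(0, 1, 0), #3 (invoked 4) maxes components and bumps W1 → (0, 2, 0)
from VC(#2)=(1, 0, 0), #4 (invoked 7) maxes components and bumps W0 → (2, 0, 0)
from VC(#3)=(0, 2, 0), #6 (invoked 10) maxes components and bumps W1 → (0, 3, 0)
from VC(#6)=(0, 3, 0), #5 (invoked 9) maxes components and bumps W2 → (0, 3, 1)
target: VC(#4) = (2, 0, 0)

(2, 0, 0)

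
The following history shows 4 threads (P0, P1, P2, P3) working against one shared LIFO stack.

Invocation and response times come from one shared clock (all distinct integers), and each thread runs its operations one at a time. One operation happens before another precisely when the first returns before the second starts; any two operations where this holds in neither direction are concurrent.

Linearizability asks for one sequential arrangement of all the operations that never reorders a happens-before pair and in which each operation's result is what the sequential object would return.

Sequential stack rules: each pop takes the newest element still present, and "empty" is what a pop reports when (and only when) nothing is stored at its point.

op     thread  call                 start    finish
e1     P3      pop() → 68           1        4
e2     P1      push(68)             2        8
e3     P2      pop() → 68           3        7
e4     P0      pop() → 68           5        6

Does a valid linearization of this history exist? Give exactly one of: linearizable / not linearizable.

not linearizable

the violation lands at event 6, e4's response at time 6: events 1..5 linearize, events 1..6 do not
the completed operations (2 total) allow one real-time order; the LIFO stack replay rejects it
no completion choice of the 2 pending operations (e2, e3) rescues it — every subset was tried
sample order e1, e4 (pending dropped) stalls at step 1 — e1 pop() → 68 has no legal effect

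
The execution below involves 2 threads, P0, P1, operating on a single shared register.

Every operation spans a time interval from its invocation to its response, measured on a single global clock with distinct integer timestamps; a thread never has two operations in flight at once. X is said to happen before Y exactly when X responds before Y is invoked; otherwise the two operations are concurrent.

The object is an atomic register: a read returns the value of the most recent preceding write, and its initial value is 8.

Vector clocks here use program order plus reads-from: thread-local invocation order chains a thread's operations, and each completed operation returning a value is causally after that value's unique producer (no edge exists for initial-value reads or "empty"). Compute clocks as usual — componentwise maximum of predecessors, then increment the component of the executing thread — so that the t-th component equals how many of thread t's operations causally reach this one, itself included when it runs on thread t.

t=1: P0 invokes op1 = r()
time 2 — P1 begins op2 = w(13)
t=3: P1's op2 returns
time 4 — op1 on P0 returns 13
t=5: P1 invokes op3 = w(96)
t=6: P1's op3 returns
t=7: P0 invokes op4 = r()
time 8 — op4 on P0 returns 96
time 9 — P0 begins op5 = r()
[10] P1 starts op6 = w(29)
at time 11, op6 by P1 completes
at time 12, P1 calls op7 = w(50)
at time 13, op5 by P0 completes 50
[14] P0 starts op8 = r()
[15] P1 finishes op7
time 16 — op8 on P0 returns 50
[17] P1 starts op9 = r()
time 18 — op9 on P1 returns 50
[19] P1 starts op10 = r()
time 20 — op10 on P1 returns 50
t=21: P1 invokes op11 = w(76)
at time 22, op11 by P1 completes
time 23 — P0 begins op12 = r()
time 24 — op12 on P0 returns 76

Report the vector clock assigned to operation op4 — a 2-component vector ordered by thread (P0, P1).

(2, 2)

no predecessors for op2 (invoked 2): P1 increments from zero → (0, 1)
from VC(op2)=(0, 1), op3 (invoked 5) maxes components and bumps P1 → (0, 2)
from VC(op2)=(0, 1), op1 (invoked 1) maxes components and bumps P0 → (1, 1)
from VC(op3)=(0, 2), op6 (invoked 10) maxes components and bumps P1 → (0, 3)
from VC(op6)=(0, 3), op7 (invoked 12) maxes components and bumps P1 → (0, 4)
from VC(op1)=(1, 1), VC(op3)=(0, 2), op4 (invoked 7) maxes components and bumps P0 → (2, 2)
from VC(op7)=(0, 4), op9 (invoked 17) maxes components and bumps P1 → (0, 5)
from VC(op7)=(0, 4), VC(op9)=(0, 5), op10 (invoked 19) maxes components and bumps P1 → (0, 6)
from VC(op10)=(0, 6), op11 (invoked 21) maxes components and bumps P1 → (0, 7)
from VC(op4)=(2, 2), VC(op7)=(0, 4), op5 (invoked 9) maxes components and bumps P0 → (3, 4)
from VC(op5)=(3, 4), VC(op7)=(0, 4), op8 (invoked 14) maxes components and bumps P0 → (4, 4)
from VC(op8)=(4, 4), VC(op11)=(0, 7), op12 (invoked 23) maxes components and bumps P0 → (5, 7)
target: VC(op4) = (2, 2)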